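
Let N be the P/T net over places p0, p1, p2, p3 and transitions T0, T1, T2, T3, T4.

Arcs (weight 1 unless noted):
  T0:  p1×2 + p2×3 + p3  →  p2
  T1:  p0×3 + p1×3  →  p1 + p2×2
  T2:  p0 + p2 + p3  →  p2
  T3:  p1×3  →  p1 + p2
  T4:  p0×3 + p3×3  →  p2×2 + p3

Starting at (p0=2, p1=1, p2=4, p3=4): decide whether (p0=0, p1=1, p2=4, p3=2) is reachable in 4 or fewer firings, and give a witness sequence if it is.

step 1: fire T2:  (p0=2, p1=1, p2=4, p3=4) → (p0=1, p1=1, p2=4, p3=3)
step 2: fire T2:  (p0=1, p1=1, p2=4, p3=3) → (p0=0, p1=1, p2=4, p3=2)

YES — reachable via ⟨T2, T2⟩ (2 firings)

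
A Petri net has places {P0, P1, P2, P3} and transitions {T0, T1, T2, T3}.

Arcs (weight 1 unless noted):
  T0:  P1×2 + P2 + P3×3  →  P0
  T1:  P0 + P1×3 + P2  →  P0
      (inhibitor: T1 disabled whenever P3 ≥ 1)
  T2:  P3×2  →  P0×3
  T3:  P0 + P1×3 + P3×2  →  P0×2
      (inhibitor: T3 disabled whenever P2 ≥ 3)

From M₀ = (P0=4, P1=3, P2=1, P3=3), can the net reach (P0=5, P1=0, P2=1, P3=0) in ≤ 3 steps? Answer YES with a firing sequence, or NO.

depth 0: 1 marking
depth 1: 4 markings reached so far
depth 2: 4 markings reached so far
(frontier empty at depth 2; search complete)
target is not among the 4 markings reachable within 3 steps

NO — not reachable within 3 firings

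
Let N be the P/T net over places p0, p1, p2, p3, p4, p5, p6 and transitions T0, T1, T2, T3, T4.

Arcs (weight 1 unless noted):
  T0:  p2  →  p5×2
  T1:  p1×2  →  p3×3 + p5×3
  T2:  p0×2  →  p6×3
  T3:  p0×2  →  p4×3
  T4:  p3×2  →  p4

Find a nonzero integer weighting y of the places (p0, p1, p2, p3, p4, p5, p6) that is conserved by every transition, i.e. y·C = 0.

Incidence matrix C (rows=places, cols=transitions):
       T0   T1   T2   T3   T4
   p0   0    0   -2   -2    0
   p1   0   -2    0    0    0
   p2  -1    0    0    0    0
   p3   0    3    0    0   -2
   p4   0    0    0    3    1
   p5   2    3    0    0    0
   p6   0    0    3    0    0

Candidate y = [0, 3, 4, 0, 0, 2, 0]; check y·C column-wise:
  col T0: 3·0 + 4·-1 + 2·2 = 0
  col T1: 3·-2 + 4·0 + 0·3 + 2·3 = 0
  col T2: 0·-2 + 3·0 + 4·0 + 2·0 + 0·3 = 0
  col T3: 0·-2 + 3·0 + 4·0 + 0·3 + 2·0 = 0
  col T4: 3·0 + 4·0 + 0·-2 + 0·1 + 2·0 = 0

y = (p0:0, p1:3, p2:4, p3:0, p4:0, p5:2, p6:0)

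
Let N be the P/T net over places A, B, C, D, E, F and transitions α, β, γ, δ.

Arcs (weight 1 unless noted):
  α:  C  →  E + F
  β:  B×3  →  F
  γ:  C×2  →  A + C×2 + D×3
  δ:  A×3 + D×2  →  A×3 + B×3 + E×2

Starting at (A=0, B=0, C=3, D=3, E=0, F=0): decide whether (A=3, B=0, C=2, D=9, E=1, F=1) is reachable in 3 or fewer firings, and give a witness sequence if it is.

NO — not reachable within 3 firings

depth 0: 1 marking
depth 1: 3 markings reached so far
depth 2: 6 markings reached so far
depth 3: 10 markings reached so far
target is not among the 10 markings reachable within 3 steps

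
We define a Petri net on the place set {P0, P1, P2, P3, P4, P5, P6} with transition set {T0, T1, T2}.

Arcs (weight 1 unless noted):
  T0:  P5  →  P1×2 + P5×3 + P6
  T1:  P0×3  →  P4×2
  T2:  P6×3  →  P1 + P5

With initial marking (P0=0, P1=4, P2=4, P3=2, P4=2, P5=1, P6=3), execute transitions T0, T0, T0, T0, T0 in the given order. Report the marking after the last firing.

(P0=0, P1=14, P2=4, P3=2, P4=2, P5=11, P6=8)

step 1: fire T0:  (P0=0, P1=4, P2=4, P3=2, P4=2, P5=1, P6=3) → (P0=0, P1=6, P2=4, P3=2, P4=2, P5=3, P6=4)
step 2: fire T0:  (P0=0, P1=6, P2=4, P3=2, P4=2, P5=3, P6=4) → (P0=0, P1=8, P2=4, P3=2, P4=2, P5=5, P6=5)
step 3: fire T0:  (P0=0, P1=8, P2=4, P3=2, P4=2, P5=5, P6=5) → (P0=0, P1=10, P2=4, P3=2, P4=2, P5=7, P6=6)
step 4: fire T0:  (P0=0, P1=10, P2=4, P3=2, P4=2, P5=7, P6=6) → (P0=0, P1=12, P2=4, P3=2, P4=2, P5=9, P6=7)
step 5: fire T0:  (P0=0, P1=12, P2=4, P3=2, P4=2, P5=9, P6=7) → (P0=0, P1=14, P2=4, P3=2, P4=2, P5=11, P6=8)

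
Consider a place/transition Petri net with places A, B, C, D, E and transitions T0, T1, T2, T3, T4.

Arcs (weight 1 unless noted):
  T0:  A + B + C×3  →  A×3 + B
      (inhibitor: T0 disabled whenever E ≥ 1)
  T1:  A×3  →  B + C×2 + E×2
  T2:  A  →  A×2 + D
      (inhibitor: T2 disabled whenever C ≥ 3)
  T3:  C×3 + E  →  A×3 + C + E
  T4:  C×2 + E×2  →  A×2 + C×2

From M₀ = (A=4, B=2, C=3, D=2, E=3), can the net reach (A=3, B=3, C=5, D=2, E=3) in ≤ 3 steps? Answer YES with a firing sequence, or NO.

step 1: fire T1:  (A=4, B=2, C=3, D=2, E=3) → (A=1, B=3, C=5, D=2, E=5)
step 2: fire T4:  (A=1, B=3, C=5, D=2, E=5) → (A=3, B=3, C=5, D=2, E=3)

YES — reachable via ⟨T1, T4⟩ (2 firings)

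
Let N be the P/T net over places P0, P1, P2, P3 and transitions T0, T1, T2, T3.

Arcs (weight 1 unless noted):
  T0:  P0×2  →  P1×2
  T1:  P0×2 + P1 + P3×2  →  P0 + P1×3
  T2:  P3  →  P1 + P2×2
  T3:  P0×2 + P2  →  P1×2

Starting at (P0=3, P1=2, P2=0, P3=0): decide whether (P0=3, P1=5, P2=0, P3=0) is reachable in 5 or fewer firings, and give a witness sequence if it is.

depth 0: 1 marking
depth 1: 2 markings reached so far
depth 2: 2 markings reached so far
(frontier empty at depth 2; search complete)
target is not among the 2 markings reachable within 5 steps

NO — not reachable within 5 firings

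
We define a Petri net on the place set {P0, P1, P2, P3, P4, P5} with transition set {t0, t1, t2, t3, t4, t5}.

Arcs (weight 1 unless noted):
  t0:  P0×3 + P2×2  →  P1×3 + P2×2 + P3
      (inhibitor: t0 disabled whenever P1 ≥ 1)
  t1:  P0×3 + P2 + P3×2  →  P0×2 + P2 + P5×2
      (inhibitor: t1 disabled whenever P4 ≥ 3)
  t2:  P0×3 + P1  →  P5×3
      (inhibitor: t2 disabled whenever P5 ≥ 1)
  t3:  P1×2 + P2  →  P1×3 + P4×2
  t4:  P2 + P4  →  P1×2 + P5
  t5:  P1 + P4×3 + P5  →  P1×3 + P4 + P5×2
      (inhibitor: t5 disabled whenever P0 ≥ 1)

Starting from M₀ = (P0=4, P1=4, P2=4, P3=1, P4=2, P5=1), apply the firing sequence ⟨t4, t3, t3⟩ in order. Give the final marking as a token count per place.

step 1: fire t4:  (P0=4, P1=4, P2=4, P3=1, P4=2, P5=1) → (P0=4, P1=6, P2=3, P3=1, P4=1, P5=2)
step 2: fire t3:  (P0=4, P1=6, P2=3, P3=1, P4=1, P5=2) → (P0=4, P1=7, P2=2, P3=1, P4=3, P5=2)
step 3: fire t3:  (P0=4, P1=7, P2=2, P3=1, P4=3, P5=2) → (P0=4, P1=8, P2=1, P3=1, P4=5, P5=2)

(P0=4, P1=8, P2=1, P3=1, P4=5, P5=2)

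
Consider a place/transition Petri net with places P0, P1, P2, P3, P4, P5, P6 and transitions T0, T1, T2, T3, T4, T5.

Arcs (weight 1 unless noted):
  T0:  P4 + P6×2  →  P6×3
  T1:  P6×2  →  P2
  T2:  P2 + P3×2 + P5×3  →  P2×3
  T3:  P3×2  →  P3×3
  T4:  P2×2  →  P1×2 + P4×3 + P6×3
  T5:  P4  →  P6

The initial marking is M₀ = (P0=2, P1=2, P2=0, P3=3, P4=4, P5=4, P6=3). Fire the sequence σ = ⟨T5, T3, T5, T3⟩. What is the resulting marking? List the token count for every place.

step 1: fire T5:  (P0=2, P1=2, P2=0, P3=3, P4=4, P5=4, P6=3) → (P0=2, P1=2, P2=0, P3=3, P4=3, P5=4, P6=4)
step 2: fire T3:  (P0=2, P1=2, P2=0, P3=3, P4=3, P5=4, P6=4) → (P0=2, P1=2, P2=0, P3=4, P4=3, P5=4, P6=4)
step 3: fire T5:  (P0=2, P1=2, P2=0, P3=4, P4=3, P5=4, P6=4) → (P0=2, P1=2, P2=0, P3=4, P4=2, P5=4, P6=5)
step 4: fire T3:  (P0=2, P1=2, P2=0, P3=4, P4=2, P5=4, P6=5) → (P0=2, P1=2, P2=0, P3=5, P4=2, P5=4, P6=5)

(P0=2, P1=2, P2=0, P3=5, P4=2, P5=4, P6=5)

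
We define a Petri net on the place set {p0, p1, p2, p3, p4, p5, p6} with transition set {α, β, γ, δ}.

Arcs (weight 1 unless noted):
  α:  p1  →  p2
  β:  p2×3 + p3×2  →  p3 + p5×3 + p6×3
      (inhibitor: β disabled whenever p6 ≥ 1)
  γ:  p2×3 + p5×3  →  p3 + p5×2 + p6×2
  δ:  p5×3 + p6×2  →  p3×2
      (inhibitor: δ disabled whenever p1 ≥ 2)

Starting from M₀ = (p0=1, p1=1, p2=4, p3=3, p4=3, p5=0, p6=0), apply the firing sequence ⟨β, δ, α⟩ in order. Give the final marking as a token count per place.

step 1: fire β:  (p0=1, p1=1, p2=4, p3=3, p4=3, p5=0, p6=0) → (p0=1, p1=1, p2=1, p3=2, p4=3, p5=3, p6=3)
step 2: fire δ:  (p0=1, p1=1, p2=1, p3=2, p4=3, p5=3, p6=3) → (p0=1, p1=1, p2=1, p3=4, p4=3, p5=0, p6=1)
step 3: fire α:  (p0=1, p1=1, p2=1, p3=4, p4=3, p5=0, p6=1) → (p0=1, p1=0, p2=2, p3=4, p4=3, p5=0, p6=1)

(p0=1, p1=0, p2=2, p3=4, p4=3, p5=0, p6=1)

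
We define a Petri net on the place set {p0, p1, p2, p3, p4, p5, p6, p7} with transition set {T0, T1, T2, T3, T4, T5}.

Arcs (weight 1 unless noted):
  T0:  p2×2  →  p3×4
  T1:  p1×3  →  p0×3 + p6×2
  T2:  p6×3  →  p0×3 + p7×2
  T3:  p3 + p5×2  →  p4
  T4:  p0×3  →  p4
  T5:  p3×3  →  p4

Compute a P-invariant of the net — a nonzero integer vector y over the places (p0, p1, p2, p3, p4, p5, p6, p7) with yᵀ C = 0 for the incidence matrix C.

y = (p0:3, p1:5, p2:6, p3:3, p4:9, p5:3, p6:3, p7:0)

Incidence matrix C (rows=places, cols=transitions):
       T0   T1   T2   T3   T4   T5
   p0   0    3    3    0   -3    0
   p1   0   -3    0    0    0    0
   p2  -2    0    0    0    0    0
   p3   4    0    0   -1    0   -3
   p4   0    0    0    1    1    1
   p5   0    0    0   -2    0    0
   p6   0    2   -3    0    0    0
   p7   0    0    2    0    0    0

Candidate y = [3, 5, 6, 3, 9, 3, 3, 0]; check y·C column-wise:
  col T0: 3·0 + 5·0 + 6·-2 + 3·4 + 9·0 + 3·0 + 3·0 = 0
  col T1: 3·3 + 5·-3 + 6·0 + 3·0 + 9·0 + 3·0 + 3·2 = 0
  col T2: 3·3 + 5·0 + 6·0 + 3·0 + 9·0 + 3·0 + 3·-3 + 0·2 = 0
  col T3: 3·0 + 5·0 + 6·0 + 3·-1 + 9·1 + 3·-2 + 3·0 = 0
  col T4: 3·-3 + 5·0 + 6·0 + 3·0 + 9·1 + 3·0 + 3·0 = 0
  col T5: 3·0 + 5·0 + 6·0 + 3·-3 + 9·1 + 3·0 + 3·0 = 0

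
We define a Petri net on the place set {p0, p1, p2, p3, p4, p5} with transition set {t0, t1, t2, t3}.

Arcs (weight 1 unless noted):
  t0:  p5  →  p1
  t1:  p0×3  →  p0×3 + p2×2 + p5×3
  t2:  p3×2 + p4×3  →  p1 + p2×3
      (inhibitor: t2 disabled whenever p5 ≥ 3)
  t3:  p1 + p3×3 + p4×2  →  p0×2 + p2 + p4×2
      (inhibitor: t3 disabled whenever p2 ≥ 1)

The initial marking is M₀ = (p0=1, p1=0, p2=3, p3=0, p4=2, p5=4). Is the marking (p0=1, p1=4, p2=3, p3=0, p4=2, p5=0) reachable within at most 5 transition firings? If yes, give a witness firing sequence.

YES — reachable via ⟨t0, t0, t0, t0⟩ (4 firings)

step 1: fire t0:  (p0=1, p1=0, p2=3, p3=0, p4=2, p5=4) → (p0=1, p1=1, p2=3, p3=0, p4=2, p5=3)
step 2: fire t0:  (p0=1, p1=1, p2=3, p3=0, p4=2, p5=3) → (p0=1, p1=2, p2=3, p3=0, p4=2, p5=2)
step 3: fire t0:  (p0=1, p1=2, p2=3, p3=0, p4=2, p5=2) → (p0=1, p1=3, p2=3, p3=0, p4=2, p5=1)
step 4: fire t0:  (p0=1, p1=3, p2=3, p3=0, p4=2, p5=1) → (p0=1, p1=4, p2=3, p3=0, p4=2, p5=0)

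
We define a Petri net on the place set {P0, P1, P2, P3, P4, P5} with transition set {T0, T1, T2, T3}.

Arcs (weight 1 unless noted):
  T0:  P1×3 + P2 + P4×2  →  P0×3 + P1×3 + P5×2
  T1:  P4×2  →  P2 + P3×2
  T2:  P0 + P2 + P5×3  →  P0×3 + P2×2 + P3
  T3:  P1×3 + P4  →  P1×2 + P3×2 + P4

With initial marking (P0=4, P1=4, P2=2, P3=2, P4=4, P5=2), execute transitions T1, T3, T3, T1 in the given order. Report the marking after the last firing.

step 1: fire T1:  (P0=4, P1=4, P2=2, P3=2, P4=4, P5=2) → (P0=4, P1=4, P2=3, P3=4, P4=2, P5=2)
step 2: fire T3:  (P0=4, P1=4, P2=3, P3=4, P4=2, P5=2) → (P0=4, P1=3, P2=3, P3=6, P4=2, P5=2)
step 3: fire T3:  (P0=4, P1=3, P2=3, P3=6, P4=2, P5=2) → (P0=4, P1=2, P2=3, P3=8, P4=2, P5=2)
step 4: fire T1:  (P0=4, P1=2, P2=3, P3=8, P4=2, P5=2) → (P0=4, P1=2, P2=4, P3=10, P4=0, P5=2)

(P0=4, P1=2, P2=4, P3=10, P4=0, P5=2)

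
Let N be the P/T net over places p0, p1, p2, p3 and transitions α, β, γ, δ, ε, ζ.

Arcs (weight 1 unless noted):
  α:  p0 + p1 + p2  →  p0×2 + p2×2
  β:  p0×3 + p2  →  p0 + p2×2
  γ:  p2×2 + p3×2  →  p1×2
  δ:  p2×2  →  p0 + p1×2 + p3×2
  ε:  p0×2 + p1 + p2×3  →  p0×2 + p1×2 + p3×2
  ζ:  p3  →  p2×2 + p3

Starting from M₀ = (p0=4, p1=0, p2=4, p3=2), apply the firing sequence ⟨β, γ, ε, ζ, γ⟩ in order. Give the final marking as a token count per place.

step 1: fire β:  (p0=4, p1=0, p2=4, p3=2) → (p0=2, p1=0, p2=5, p3=2)
step 2: fire γ:  (p0=2, p1=0, p2=5, p3=2) → (p0=2, p1=2, p2=3, p3=0)
step 3: fire ε:  (p0=2, p1=2, p2=3, p3=0) → (p0=2, p1=3, p2=0, p3=2)
step 4: fire ζ:  (p0=2, p1=3, p2=0, p3=2) → (p0=2, p1=3, p2=2, p3=2)
step 5: fire γ:  (p0=2, p1=3, p2=2, p3=2) → (p0=2, p1=5, p2=0, p3=0)

(p0=2, p1=5, p2=0, p3=0)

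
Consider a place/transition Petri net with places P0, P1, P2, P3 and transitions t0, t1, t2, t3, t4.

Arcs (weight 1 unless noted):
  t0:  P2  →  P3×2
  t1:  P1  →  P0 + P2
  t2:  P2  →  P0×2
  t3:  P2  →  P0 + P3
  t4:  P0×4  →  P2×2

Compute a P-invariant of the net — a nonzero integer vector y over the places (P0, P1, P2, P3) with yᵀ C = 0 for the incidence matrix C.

Incidence matrix C (rows=places, cols=transitions):
       t0   t1   t2   t3   t4
   P0   0    1    2    1   -4
   P1   0   -1    0    0    0
   P2  -1    1   -1   -1    2
   P3   2    0    0    1    0

Candidate y = [1, 3, 2, 1]; check y·C column-wise:
  col t0: 1·0 + 3·0 + 2·-1 + 1·2 = 0
  col t1: 1·1 + 3·-1 + 2·1 + 1·0 = 0
  col t2: 1·2 + 3·0 + 2·-1 + 1·0 = 0
  col t3: 1·1 + 3·0 + 2·-1 + 1·1 = 0
  col t4: 1·-4 + 3·0 + 2·2 + 1·0 = 0

y = (P0:1, P1:3, P2:2, P3:1)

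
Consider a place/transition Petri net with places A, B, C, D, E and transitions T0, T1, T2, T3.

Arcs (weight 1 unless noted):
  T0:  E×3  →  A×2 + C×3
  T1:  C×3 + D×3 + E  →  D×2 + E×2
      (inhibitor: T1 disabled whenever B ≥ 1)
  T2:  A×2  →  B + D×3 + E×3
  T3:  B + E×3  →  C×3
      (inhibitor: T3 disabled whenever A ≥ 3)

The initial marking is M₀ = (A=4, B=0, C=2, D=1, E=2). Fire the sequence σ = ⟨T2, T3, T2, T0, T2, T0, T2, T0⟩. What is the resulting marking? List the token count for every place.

(A=2, B=3, C=14, D=13, E=2)

step 1: fire T2:  (A=4, B=0, C=2, D=1, E=2) → (A=2, B=1, C=2, D=4, E=5)
step 2: fire T3:  (A=2, B=1, C=2, D=4, E=5) → (A=2, B=0, C=5, D=4, E=2)
step 3: fire T2:  (A=2, B=0, C=5, D=4, E=2) → (A=0, B=1, C=5, D=7, E=5)
step 4: fire T0:  (A=0, B=1, C=5, D=7, E=5) → (A=2, B=1, C=8, D=7, E=2)
step 5: fire T2:  (A=2, B=1, C=8, D=7, E=2) → (A=0, B=2, C=8, D=10, E=5)
step 6: fire T0:  (A=0, B=2, C=8, D=10, E=5) → (A=2, B=2, C=11, D=10, E=2)
step 7: fire T2:  (A=2, B=2, C=11, D=10, E=2) → (A=0, B=3, C=11, D=13, E=5)
step 8: fire T0:  (A=0, B=3, C=11, D=13, E=5) → (A=2, B=3, C=14, D=13, E=2)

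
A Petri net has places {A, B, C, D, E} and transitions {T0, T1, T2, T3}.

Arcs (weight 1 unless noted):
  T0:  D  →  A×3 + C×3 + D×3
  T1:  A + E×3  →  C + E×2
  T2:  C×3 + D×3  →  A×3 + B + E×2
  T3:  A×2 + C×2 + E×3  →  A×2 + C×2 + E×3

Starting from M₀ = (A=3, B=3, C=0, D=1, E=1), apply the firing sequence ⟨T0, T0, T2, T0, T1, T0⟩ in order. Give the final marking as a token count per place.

(A=17, B=4, C=10, D=6, E=2)

step 1: fire T0:  (A=3, B=3, C=0, D=1, E=1) → (A=6, B=3, C=3, D=3, E=1)
step 2: fire T0:  (A=6, B=3, C=3, D=3, E=1) → (A=9, B=3, C=6, D=5, E=1)
step 3: fire T2:  (A=9, B=3, C=6, D=5, E=1) → (A=12, B=4, C=3, D=2, E=3)
step 4: fire T0:  (A=12, B=4, C=3, D=2, E=3) → (A=15, B=4, C=6, D=4, E=3)
step 5: fire T1:  (A=15, B=4, C=6, D=4, E=3) → (A=14, B=4, C=7, D=4, E=2)
step 6: fire T0:  (A=14, B=4, C=7, D=4, E=2) → (A=17, B=4, C=10, D=6, E=2)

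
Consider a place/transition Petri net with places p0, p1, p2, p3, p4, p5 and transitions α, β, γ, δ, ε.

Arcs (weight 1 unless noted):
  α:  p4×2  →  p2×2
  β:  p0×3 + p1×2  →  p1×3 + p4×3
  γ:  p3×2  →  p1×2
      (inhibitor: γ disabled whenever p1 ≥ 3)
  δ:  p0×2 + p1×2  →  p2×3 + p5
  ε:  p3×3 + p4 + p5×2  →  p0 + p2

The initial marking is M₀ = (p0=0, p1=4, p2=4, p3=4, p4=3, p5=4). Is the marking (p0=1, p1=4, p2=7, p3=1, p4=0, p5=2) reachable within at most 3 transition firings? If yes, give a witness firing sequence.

step 1: fire α:  (p0=0, p1=4, p2=4, p3=4, p4=3, p5=4) → (p0=0, p1=4, p2=6, p3=4, p4=1, p5=4)
step 2: fire ε:  (p0=0, p1=4, p2=6, p3=4, p4=1, p5=4) → (p0=1, p1=4, p2=7, p3=1, p4=0, p5=2)

YES — reachable via ⟨α, ε⟩ (2 firings)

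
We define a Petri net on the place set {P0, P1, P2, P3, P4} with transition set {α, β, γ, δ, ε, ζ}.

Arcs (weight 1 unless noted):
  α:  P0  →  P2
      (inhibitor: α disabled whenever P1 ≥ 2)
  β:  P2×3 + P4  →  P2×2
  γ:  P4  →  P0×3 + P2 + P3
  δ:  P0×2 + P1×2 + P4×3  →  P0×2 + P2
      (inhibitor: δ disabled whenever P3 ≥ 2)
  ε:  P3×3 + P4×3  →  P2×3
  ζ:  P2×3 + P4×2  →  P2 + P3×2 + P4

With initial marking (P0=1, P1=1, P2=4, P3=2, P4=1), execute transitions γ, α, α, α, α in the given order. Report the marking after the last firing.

step 1: fire γ:  (P0=1, P1=1, P2=4, P3=2, P4=1) → (P0=4, P1=1, P2=5, P3=3, P4=0)
step 2: fire α:  (P0=4, P1=1, P2=5, P3=3, P4=0) → (P0=3, P1=1, P2=6, P3=3, P4=0)
step 3: fire α:  (P0=3, P1=1, P2=6, P3=3, P4=0) → (P0=2, P1=1, P2=7, P3=3, P4=0)
step 4: fire α:  (P0=2, P1=1, P2=7, P3=3, P4=0) → (P0=1, P1=1, P2=8, P3=3, P4=0)
step 5: fire α:  (P0=1, P1=1, P2=8, P3=3, P4=0) → (P0=0, P1=1, P2=9, P3=3, P4=0)

(P0=0, P1=1, P2=9, P3=3, P4=0)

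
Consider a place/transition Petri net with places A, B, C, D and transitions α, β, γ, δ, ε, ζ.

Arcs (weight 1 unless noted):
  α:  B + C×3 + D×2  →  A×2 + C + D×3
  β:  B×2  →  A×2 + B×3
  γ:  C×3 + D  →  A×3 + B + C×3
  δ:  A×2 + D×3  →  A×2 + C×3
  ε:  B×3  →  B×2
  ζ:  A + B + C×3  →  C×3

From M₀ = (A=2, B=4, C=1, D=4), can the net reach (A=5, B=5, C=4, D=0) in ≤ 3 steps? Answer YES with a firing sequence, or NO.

step 1: fire δ:  (A=2, B=4, C=1, D=4) → (A=2, B=4, C=4, D=1)
step 2: fire γ:  (A=2, B=4, C=4, D=1) → (A=5, B=5, C=4, D=0)

YES — reachable via ⟨δ, γ⟩ (2 firings)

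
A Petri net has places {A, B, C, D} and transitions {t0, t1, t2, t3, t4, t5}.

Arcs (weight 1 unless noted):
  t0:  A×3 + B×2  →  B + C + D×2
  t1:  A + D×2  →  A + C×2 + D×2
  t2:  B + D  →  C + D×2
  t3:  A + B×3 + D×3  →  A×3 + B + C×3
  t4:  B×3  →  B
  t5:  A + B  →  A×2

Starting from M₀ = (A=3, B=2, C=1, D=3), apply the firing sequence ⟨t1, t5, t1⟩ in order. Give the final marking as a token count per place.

(A=4, B=1, C=5, D=3)

step 1: fire t1:  (A=3, B=2, C=1, D=3) → (A=3, B=2, C=3, D=3)
step 2: fire t5:  (A=3, B=2, C=3, D=3) → (A=4, B=1, C=3, D=3)
step 3: fire t1:  (A=4, B=1, C=3, D=3) → (A=4, B=1, C=5, D=3)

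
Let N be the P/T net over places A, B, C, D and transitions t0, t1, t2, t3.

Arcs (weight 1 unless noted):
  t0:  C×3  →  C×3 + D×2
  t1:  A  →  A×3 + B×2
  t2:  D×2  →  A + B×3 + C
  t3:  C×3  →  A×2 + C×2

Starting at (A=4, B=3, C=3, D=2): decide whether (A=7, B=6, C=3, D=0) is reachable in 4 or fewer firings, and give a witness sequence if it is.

YES — reachable via ⟨t2, t3⟩ (2 firings)

step 1: fire t2:  (A=4, B=3, C=3, D=2) → (A=5, B=6, C=4, D=0)
step 2: fire t3:  (A=5, B=6, C=4, D=0) → (A=7, B=6, C=3, D=0)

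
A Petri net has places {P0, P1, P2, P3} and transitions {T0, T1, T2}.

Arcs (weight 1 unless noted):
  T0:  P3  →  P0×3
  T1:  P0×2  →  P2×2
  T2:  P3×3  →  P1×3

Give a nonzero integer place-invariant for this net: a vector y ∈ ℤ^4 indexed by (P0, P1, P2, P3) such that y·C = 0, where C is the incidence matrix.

y = (P0:1, P1:3, P2:1, P3:3)

Incidence matrix C (rows=places, cols=transitions):
       T0   T1   T2
   P0   3   -2    0
   P1   0    0    3
   P2   0    2    0
   P3  -1    0   -3

Candidate y = [1, 3, 1, 3]; check y·C column-wise:
  col T0: 1·3 + 3·0 + 1·0 + 3·-1 = 0
  col T1: 1·-2 + 3·0 + 1·2 + 3·0 = 0
  col T2: 1·0 + 3·3 + 1·0 + 3·-3 = 0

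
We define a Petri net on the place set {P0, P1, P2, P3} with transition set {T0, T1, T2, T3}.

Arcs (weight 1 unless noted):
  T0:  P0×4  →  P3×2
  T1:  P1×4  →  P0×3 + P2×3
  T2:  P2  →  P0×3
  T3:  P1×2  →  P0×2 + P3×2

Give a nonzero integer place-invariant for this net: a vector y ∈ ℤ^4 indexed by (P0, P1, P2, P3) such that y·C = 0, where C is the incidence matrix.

y = (P0:1, P1:3, P2:3, P3:2)

Incidence matrix C (rows=places, cols=transitions):
       T0   T1   T2   T3
   P0  -4    3    3    2
   P1   0   -4    0   -2
   P2   0    3   -1    0
   P3   2    0    0    2

Candidate y = [1, 3, 3, 2]; check y·C column-wise:
  col T0: 1·-4 + 3·0 + 3·0 + 2·2 = 0
  col T1: 1·3 + 3·-4 + 3·3 + 2·0 = 0
  col T2: 1·3 + 3·0 + 3·-1 + 2·0 = 0
  col T3: 1·2 + 3·-2 + 3·0 + 2·2 = 0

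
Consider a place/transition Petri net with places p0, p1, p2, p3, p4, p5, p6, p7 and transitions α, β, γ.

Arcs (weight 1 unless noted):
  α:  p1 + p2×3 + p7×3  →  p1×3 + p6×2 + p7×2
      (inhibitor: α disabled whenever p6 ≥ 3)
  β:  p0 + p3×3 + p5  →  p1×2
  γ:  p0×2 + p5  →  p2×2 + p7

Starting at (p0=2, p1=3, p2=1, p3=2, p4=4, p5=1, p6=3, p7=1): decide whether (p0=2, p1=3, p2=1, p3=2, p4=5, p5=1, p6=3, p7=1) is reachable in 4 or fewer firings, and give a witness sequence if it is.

NO — not reachable within 4 firings

depth 0: 1 marking
depth 1: 2 markings reached so far
depth 2: 2 markings reached so far
(frontier empty at depth 2; search complete)
target is not among the 2 markings reachable within 4 steps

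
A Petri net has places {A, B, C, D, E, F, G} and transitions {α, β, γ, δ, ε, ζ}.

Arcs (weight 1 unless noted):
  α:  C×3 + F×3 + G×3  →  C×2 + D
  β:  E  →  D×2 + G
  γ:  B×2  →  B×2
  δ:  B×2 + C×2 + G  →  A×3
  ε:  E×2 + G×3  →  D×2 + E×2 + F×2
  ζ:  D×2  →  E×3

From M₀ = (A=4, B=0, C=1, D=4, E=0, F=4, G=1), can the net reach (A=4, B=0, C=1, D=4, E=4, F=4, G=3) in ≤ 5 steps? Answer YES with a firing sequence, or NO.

YES — reachable via ⟨ζ, β, β, ζ⟩ (4 firings)

step 1: fire ζ:  (A=4, B=0, C=1, D=4, E=0, F=4, G=1) → (A=4, B=0, C=1, D=2, E=3, F=4, G=1)
step 2: fire β:  (A=4, B=0, C=1, D=2, E=3, F=4, G=1) → (A=4, B=0, C=1, D=4, E=2, F=4, G=2)
step 3: fire β:  (A=4, B=0, C=1, D=4, E=2, F=4, G=2) → (A=4, B=0, C=1, D=6, E=1, F=4, G=3)
step 4: fire ζ:  (A=4, B=0, C=1, D=6, E=1, F=4, G=3) → (A=4, B=0, C=1, D=4, E=4, F=4, G=3)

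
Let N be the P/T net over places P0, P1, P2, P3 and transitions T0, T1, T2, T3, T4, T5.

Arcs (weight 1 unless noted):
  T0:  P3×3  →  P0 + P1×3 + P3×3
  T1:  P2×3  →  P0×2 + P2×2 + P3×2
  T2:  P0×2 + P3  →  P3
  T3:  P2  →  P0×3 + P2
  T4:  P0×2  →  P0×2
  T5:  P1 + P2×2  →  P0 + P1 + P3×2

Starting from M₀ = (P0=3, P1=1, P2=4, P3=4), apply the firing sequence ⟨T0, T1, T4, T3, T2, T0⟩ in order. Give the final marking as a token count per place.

step 1: fire T0:  (P0=3, P1=1, P2=4, P3=4) → (P0=4, P1=4, P2=4, P3=4)
step 2: fire T1:  (P0=4, P1=4, P2=4, P3=4) → (P0=6, P1=4, P2=3, P3=6)
step 3: fire T4:  (P0=6, P1=4, P2=3, P3=6) → (P0=6, P1=4, P2=3, P3=6)
step 4: fire T3:  (P0=6, P1=4, P2=3, P3=6) → (P0=9, P1=4, P2=3, P3=6)
step 5: fire T2:  (P0=9, P1=4, P2=3, P3=6) → (P0=7, P1=4, P2=3, P3=6)
step 6: fire T0:  (P0=7, P1=4, P2=3, P3=6) → (P0=8, P1=7, P2=3, P3=6)

(P0=8, P1=7, P2=3, P3=6)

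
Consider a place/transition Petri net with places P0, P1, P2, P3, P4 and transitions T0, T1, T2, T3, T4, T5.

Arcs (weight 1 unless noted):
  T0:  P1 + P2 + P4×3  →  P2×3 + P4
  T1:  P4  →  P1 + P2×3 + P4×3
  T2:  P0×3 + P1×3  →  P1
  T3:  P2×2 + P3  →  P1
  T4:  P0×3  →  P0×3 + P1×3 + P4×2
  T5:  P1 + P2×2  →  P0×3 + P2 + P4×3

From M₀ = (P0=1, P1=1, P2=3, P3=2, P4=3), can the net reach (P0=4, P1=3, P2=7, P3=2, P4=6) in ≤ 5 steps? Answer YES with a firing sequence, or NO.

depth 0: 1 marking
depth 1: 5 markings reached so far
depth 2: 12 markings reached so far
depth 3: 30 markings reached so far
depth 4: 63 markings reached so far
depth 5: 129 markings reached so far
target is not among the 129 markings reachable within 5 steps

NO — not reachable within 5 firings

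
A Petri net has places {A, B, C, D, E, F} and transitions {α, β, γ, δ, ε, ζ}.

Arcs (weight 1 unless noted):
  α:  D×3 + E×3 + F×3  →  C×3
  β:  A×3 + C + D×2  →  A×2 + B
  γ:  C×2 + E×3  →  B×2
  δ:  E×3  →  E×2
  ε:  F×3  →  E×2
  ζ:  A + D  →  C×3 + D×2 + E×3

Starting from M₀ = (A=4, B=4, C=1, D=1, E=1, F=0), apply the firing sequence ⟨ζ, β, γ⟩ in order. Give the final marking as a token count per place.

(A=2, B=7, C=1, D=0, E=1, F=0)

step 1: fire ζ:  (A=4, B=4, C=1, D=1, E=1, F=0) → (A=3, B=4, C=4, D=2, E=4, F=0)
step 2: fire β:  (A=3, B=4, C=4, D=2, E=4, F=0) → (A=2, B=5, C=3, D=0, E=4, F=0)
step 3: fire γ:  (A=2, B=5, C=3, D=0, E=4, F=0) → (A=2, B=7, C=1, D=0, E=1, F=0)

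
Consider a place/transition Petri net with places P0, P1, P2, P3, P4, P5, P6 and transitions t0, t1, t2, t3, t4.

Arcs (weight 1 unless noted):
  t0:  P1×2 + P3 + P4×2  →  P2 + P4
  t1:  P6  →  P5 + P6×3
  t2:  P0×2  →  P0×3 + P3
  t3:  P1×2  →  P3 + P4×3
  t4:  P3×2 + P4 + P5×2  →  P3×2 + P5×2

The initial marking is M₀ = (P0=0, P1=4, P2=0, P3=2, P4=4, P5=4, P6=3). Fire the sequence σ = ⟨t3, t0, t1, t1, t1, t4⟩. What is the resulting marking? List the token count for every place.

(P0=0, P1=0, P2=1, P3=2, P4=5, P5=7, P6=9)

step 1: fire t3:  (P0=0, P1=4, P2=0, P3=2, P4=4, P5=4, P6=3) → (P0=0, P1=2, P2=0, P3=3, P4=7, P5=4, P6=3)
step 2: fire t0:  (P0=0, P1=2, P2=0, P3=3, P4=7, P5=4, P6=3) → (P0=0, P1=0, P2=1, P3=2, P4=6, P5=4, P6=3)
step 3: fire t1:  (P0=0, P1=0, P2=1, P3=2, P4=6, P5=4, P6=3) → (P0=0, P1=0, P2=1, P3=2, P4=6, P5=5, P6=5)
step 4: fire t1:  (P0=0, P1=0, P2=1, P3=2, P4=6, P5=5, P6=5) → (P0=0, P1=0, P2=1, P3=2, P4=6, P5=6, P6=7)
step 5: fire t1:  (P0=0, P1=0, P2=1, P3=2, P4=6, P5=6, P6=7) → (P0=0, P1=0, P2=1, P3=2, P4=6, P5=7, P6=9)
step 6: fire t4:  (P0=0, P1=0, P2=1, P3=2, P4=6, P5=7, P6=9) → (P0=0, P1=0, P2=1, P3=2, P4=5, P5=7, P6=9)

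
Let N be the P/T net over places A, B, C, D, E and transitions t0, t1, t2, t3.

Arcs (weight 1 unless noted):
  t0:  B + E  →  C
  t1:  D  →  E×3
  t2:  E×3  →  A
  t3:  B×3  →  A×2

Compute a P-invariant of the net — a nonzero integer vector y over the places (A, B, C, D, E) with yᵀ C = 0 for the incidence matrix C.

Incidence matrix C (rows=places, cols=transitions):
       t0   t1   t2   t3
    A   0    0    1    2
    B  -1    0    0   -3
    C   1    0    0    0
    D   0   -1    0    0
    E  -1    3   -3    0

Candidate y = [3, 2, 3, 3, 1]; check y·C column-wise:
  col t0: 3·0 + 2·-1 + 3·1 + 3·0 + 1·-1 = 0
  col t1: 3·0 + 2·0 + 3·0 + 3·-1 + 1·3 = 0
  col t2: 3·1 + 2·0 + 3·0 + 3·0 + 1·-3 = 0
  col t3: 3·2 + 2·-3 + 3·0 + 3·0 + 1·0 = 0

y = (A:3, B:2, C:3, D:3, E:1)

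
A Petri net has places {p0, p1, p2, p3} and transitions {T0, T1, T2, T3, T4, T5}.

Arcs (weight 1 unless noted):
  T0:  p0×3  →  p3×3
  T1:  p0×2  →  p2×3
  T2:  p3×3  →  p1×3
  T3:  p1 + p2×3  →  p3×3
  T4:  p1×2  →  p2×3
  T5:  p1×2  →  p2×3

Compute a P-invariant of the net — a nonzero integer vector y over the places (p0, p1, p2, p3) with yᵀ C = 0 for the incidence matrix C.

Incidence matrix C (rows=places, cols=transitions):
       T0   T1   T2   T3   T4   T5
   p0  -3   -2    0    0    0    0
   p1   0    0    3   -1   -2   -2
   p2   0    3    0   -3    3    3
   p3   3    0   -3    3    0    0

Candidate y = [3, 3, 2, 3]; check y·C column-wise:
  col T0: 3·-3 + 3·0 + 2·0 + 3·3 = 0
  col T1: 3·-2 + 3·0 + 2·3 + 3·0 = 0
  col T2: 3·0 + 3·3 + 2·0 + 3·-3 = 0
  col T3: 3·0 + 3·-1 + 2·-3 + 3·3 = 0
  col T4: 3·0 + 3·-2 + 2·3 + 3·0 = 0
  col T5: 3·0 + 3·-2 + 2·3 + 3·0 = 0

y = (p0:3, p1:3, p2:2, p3:3)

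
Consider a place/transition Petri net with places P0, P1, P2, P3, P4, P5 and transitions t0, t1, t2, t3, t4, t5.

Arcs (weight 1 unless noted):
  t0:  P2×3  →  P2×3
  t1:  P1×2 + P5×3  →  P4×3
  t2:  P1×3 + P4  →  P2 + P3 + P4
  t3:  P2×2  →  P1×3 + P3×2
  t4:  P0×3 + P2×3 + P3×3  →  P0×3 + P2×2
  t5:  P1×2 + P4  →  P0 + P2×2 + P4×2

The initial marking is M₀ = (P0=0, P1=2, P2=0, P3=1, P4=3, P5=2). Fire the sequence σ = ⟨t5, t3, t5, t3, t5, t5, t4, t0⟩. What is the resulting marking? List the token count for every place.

step 1: fire t5:  (P0=0, P1=2, P2=0, P3=1, P4=3, P5=2) → (P0=1, P1=0, P2=2, P3=1, P4=4, P5=2)
step 2: fire t3:  (P0=1, P1=0, P2=2, P3=1, P4=4, P5=2) → (P0=1, P1=3, P2=0, P3=3, P4=4, P5=2)
step 3: fire t5:  (P0=1, P1=3, P2=0, P3=3, P4=4, P5=2) → (P0=2, P1=1, P2=2, P3=3, P4=5, P5=2)
step 4: fire t3:  (P0=2, P1=1, P2=2, P3=3, P4=5, P5=2) → (P0=2, P1=4, P2=0, P3=5, P4=5, P5=2)
step 5: fire t5:  (P0=2, P1=4, P2=0, P3=5, P4=5, P5=2) → (P0=3, P1=2, P2=2, P3=5, P4=6, P5=2)
step 6: fire t5:  (P0=3, P1=2, P2=2, P3=5, P4=6, P5=2) → (P0=4, P1=0, P2=4, P3=5, P4=7, P5=2)
step 7: fire t4:  (P0=4, P1=0, P2=4, P3=5, P4=7, P5=2) → (P0=4, P1=0, P2=3, P3=2, P4=7, P5=2)
step 8: fire t0:  (P0=4, P1=0, P2=3, P3=2, P4=7, P5=2) → (P0=4, P1=0, P2=3, P3=2, P4=7, P5=2)

(P0=4, P1=0, P2=3, P3=2, P4=7, P5=2)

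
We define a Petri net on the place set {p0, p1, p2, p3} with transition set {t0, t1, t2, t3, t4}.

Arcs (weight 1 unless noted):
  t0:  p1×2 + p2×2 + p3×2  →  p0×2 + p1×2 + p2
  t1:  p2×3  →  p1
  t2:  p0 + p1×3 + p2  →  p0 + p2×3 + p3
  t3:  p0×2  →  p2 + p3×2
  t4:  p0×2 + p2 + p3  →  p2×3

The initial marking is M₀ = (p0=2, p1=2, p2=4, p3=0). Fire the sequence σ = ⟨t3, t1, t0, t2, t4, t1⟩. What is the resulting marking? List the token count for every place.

(p0=0, p1=1, p2=2, p3=0)

step 1: fire t3:  (p0=2, p1=2, p2=4, p3=0) → (p0=0, p1=2, p2=5, p3=2)
step 2: fire t1:  (p0=0, p1=2, p2=5, p3=2) → (p0=0, p1=3, p2=2, p3=2)
step 3: fire t0:  (p0=0, p1=3, p2=2, p3=2) → (p0=2, p1=3, p2=1, p3=0)
step 4: fire t2:  (p0=2, p1=3, p2=1, p3=0) → (p0=2, p1=0, p2=3, p3=1)
step 5: fire t4:  (p0=2, p1=0, p2=3, p3=1) → (p0=0, p1=0, p2=5, p3=0)
step 6: fire t1:  (p0=0, p1=0, p2=5, p3=0) → (p0=0, p1=1, p2=2, p3=0)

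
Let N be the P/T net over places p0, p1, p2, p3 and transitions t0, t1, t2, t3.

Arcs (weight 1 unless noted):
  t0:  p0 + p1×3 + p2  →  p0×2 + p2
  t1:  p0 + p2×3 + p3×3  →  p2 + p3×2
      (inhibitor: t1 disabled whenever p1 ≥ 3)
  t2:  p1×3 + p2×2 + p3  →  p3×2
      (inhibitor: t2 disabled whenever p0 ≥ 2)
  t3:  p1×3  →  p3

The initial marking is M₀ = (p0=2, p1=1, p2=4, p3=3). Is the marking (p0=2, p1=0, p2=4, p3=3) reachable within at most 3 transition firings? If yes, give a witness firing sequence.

NO — not reachable within 3 firings

depth 0: 1 marking
depth 1: 2 markings reached so far
depth 2: 2 markings reached so far
(frontier empty at depth 2; search complete)
target is not among the 2 markings reachable within 3 steps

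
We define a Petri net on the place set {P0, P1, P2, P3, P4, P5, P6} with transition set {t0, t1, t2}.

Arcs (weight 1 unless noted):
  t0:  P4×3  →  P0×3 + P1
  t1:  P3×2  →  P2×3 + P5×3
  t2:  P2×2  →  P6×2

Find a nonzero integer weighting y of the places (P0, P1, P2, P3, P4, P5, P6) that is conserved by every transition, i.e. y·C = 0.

Incidence matrix C (rows=places, cols=transitions):
       t0   t1   t2
   P0   3    0    0
   P1   1    0    0
   P2   0    3   -2
   P3   0   -2    0
   P4  -3    0    0
   P5   0    3    0
   P6   0    0    2

Candidate y = [1, -3, 0, 0, 0, 0, 0]; check y·C column-wise:
  col t0: 1·3 + -3·1 + 0·-3 = 0
  col t1: 1·0 + -3·0 + 0·3 + 0·-2 + 0·3 = 0
  col t2: 1·0 + -3·0 + 0·-2 + 0·2 = 0

y = (P0:1, P1:-3, P2:0, P3:0, P4:0, P5:0, P6:0)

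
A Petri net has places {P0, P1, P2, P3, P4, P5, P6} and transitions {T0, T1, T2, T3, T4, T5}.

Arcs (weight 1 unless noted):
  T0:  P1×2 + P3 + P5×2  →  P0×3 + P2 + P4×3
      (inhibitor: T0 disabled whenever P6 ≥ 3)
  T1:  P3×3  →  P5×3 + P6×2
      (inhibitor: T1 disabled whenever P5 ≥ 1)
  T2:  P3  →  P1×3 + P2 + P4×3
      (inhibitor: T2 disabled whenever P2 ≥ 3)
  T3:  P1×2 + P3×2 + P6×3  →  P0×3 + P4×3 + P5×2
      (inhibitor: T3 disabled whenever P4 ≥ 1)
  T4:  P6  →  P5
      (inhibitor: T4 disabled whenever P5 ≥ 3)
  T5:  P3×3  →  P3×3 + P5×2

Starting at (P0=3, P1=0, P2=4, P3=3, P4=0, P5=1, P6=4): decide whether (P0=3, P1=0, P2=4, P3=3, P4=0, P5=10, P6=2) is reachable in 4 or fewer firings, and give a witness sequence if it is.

depth 0: 1 marking
depth 1: 3 markings reached so far
depth 2: 6 markings reached so far
depth 3: 9 markings reached so far
depth 4: 12 markings reached so far
target is not among the 12 markings reachable within 4 steps

NO — not reachable within 4 firings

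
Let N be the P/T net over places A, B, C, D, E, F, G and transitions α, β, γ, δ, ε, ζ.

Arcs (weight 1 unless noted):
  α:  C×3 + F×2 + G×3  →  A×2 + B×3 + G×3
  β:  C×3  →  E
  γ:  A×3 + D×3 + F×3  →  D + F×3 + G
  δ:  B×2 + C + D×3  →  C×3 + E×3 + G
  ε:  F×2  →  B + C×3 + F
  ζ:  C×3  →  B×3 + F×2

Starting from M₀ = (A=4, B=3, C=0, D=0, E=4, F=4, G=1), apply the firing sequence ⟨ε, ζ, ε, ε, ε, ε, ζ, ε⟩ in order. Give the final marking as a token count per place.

step 1: fire ε:  (A=4, B=3, C=0, D=0, E=4, F=4, G=1) → (A=4, B=4, C=3, D=0, E=4, F=3, G=1)
step 2: fire ζ:  (A=4, B=4, C=3, D=0, E=4, F=3, G=1) → (A=4, B=7, C=0, D=0, E=4, F=5, G=1)
step 3: fire ε:  (A=4, B=7, C=0, D=0, E=4, F=5, G=1) → (A=4, B=8, C=3, D=0, E=4, F=4, G=1)
step 4: fire ε:  (A=4, B=8, C=3, D=0, E=4, F=4, G=1) → (A=4, B=9, C=6, D=0, E=4, F=3, G=1)
step 5: fire ε:  (A=4, B=9, C=6, D=0, E=4, F=3, G=1) → (A=4, B=10, C=9, D=0, E=4, F=2, G=1)
step 6: fire ε:  (A=4, B=10, C=9, D=0, E=4, F=2, G=1) → (A=4, B=11, C=12, D=0, E=4, F=1, G=1)
step 7: fire ζ:  (A=4, B=11, C=12, D=0, E=4, F=1, G=1) → (A=4, B=14, C=9, D=0, E=4, F=3, G=1)
step 8: fire ε:  (A=4, B=14, C=9, D=0, E=4, F=3, G=1) → (A=4, B=15, C=12, D=0, E=4, F=2, G=1)

(A=4, B=15, C=12, D=0, E=4, F=2, G=1)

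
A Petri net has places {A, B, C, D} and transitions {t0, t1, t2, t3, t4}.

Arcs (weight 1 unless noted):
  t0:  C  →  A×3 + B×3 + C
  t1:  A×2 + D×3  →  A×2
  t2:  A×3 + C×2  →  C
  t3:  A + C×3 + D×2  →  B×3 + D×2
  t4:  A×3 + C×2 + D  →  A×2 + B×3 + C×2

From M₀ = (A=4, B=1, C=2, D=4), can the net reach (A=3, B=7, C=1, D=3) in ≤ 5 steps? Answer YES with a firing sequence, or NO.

step 1: fire t0:  (A=4, B=1, C=2, D=4) → (A=7, B=4, C=2, D=4)
step 2: fire t4:  (A=7, B=4, C=2, D=4) → (A=6, B=7, C=2, D=3)
step 3: fire t2:  (A=6, B=7, C=2, D=3) → (A=3, B=7, C=1, D=3)

YES — reachable via ⟨t0, t4, t2⟩ (3 firings)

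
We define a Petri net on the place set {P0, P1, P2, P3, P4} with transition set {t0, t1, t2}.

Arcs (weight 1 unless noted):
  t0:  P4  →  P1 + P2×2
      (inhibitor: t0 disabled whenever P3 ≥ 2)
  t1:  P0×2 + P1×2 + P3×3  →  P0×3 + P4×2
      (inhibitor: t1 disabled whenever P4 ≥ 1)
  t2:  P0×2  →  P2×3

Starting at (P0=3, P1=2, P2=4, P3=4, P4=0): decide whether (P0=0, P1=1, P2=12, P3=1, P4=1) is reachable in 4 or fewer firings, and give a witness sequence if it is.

step 1: fire t1:  (P0=3, P1=2, P2=4, P3=4, P4=0) → (P0=4, P1=0, P2=4, P3=1, P4=2)
step 2: fire t0:  (P0=4, P1=0, P2=4, P3=1, P4=2) → (P0=4, P1=1, P2=6, P3=1, P4=1)
step 3: fire t2:  (P0=4, P1=1, P2=6, P3=1, P4=1) → (P0=2, P1=1, P2=9, P3=1, P4=1)
step 4: fire t2:  (P0=2, P1=1, P2=9, P3=1, P4=1) → (P0=0, P1=1, P2=12, P3=1, P4=1)

YES — reachable via ⟨t1, t0, t2, t2⟩ (4 firings)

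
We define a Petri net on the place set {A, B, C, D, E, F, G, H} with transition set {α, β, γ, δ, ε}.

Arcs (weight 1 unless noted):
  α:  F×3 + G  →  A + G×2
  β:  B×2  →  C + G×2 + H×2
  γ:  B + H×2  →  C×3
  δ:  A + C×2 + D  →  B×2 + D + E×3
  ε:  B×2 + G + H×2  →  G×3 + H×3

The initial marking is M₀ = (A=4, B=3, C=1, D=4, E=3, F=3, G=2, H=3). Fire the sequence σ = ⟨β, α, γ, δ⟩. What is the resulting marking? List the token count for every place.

step 1: fire β:  (A=4, B=3, C=1, D=4, E=3, F=3, G=2, H=3) → (A=4, B=1, C=2, D=4, E=3, F=3, G=4, H=5)
step 2: fire α:  (A=4, B=1, C=2, D=4, E=3, F=3, G=4, H=5) → (A=5, B=1, C=2, D=4, E=3, F=0, G=5, H=5)
step 3: fire γ:  (A=5, B=1, C=2, D=4, E=3, F=0, G=5, H=5) → (A=5, B=0, C=5, D=4, E=3, F=0, G=5, H=3)
step 4: fire δ:  (A=5, B=0, C=5, D=4, E=3, F=0, G=5, H=3) → (A=4, B=2, C=3, D=4, E=6, F=0, G=5, H=3)

(A=4, B=2, C=3, D=4, E=6, F=0, G=5, H=3)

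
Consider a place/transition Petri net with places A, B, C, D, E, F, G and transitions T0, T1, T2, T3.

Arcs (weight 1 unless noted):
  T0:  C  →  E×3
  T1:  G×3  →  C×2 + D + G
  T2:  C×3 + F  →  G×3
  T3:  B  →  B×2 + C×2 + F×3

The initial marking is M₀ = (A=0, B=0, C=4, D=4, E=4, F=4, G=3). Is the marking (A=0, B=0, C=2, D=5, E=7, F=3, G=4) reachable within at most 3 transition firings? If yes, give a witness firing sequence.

step 1: fire T0:  (A=0, B=0, C=4, D=4, E=4, F=4, G=3) → (A=0, B=0, C=3, D=4, E=7, F=4, G=3)
step 2: fire T1:  (A=0, B=0, C=3, D=4, E=7, F=4, G=3) → (A=0, B=0, C=5, D=5, E=7, F=4, G=1)
step 3: fire T2:  (A=0, B=0, C=5, D=5, E=7, F=4, G=1) → (A=0, B=0, C=2, D=5, E=7, F=3, G=4)

YES — reachable via ⟨T0, T1, T2⟩ (3 firings)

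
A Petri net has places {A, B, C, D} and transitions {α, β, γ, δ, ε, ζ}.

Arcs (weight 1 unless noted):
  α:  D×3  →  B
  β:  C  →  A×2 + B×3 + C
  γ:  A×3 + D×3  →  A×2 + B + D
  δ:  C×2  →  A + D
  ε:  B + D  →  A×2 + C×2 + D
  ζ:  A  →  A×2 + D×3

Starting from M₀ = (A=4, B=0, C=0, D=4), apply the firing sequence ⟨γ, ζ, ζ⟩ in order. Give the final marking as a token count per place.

step 1: fire γ:  (A=4, B=0, C=0, D=4) → (A=3, B=1, C=0, D=2)
step 2: fire ζ:  (A=3, B=1, C=0, D=2) → (A=4, B=1, C=0, D=5)
step 3: fire ζ:  (A=4, B=1, C=0, D=5) → (A=5, B=1, C=0, D=8)

(A=5, B=1, C=0, D=8)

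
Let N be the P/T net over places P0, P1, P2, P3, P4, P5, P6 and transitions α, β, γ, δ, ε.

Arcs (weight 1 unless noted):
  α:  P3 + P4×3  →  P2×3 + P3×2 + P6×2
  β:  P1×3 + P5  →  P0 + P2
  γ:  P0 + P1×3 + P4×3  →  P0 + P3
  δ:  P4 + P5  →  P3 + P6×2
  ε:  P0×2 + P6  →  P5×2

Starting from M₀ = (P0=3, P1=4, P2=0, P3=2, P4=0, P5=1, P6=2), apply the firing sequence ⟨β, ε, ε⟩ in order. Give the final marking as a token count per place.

step 1: fire β:  (P0=3, P1=4, P2=0, P3=2, P4=0, P5=1, P6=2) → (P0=4, P1=1, P2=1, P3=2, P4=0, P5=0, P6=2)
step 2: fire ε:  (P0=4, P1=1, P2=1, P3=2, P4=0, P5=0, P6=2) → (P0=2, P1=1, P2=1, P3=2, P4=0, P5=2, P6=1)
step 3: fire ε:  (P0=2, P1=1, P2=1, P3=2, P4=0, P5=2, P6=1) → (P0=0, P1=1, P2=1, P3=2, P4=0, P5=4, P6=0)

(P0=0, P1=1, P2=1, P3=2, P4=0, P5=4, P6=0)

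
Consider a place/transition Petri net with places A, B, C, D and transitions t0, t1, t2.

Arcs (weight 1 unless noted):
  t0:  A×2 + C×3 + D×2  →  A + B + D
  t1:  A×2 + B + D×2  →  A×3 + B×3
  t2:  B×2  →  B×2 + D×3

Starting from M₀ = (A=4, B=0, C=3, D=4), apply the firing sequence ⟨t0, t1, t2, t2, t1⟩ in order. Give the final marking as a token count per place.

(A=5, B=5, C=0, D=5)

step 1: fire t0:  (A=4, B=0, C=3, D=4) → (A=3, B=1, C=0, D=3)
step 2: fire t1:  (A=3, B=1, C=0, D=3) → (A=4, B=3, C=0, D=1)
step 3: fire t2:  (A=4, B=3, C=0, D=1) → (A=4, B=3, C=0, D=4)
step 4: fire t2:  (A=4, B=3, C=0, D=4) → (A=4, B=3, C=0, D=7)
step 5: fire t1:  (A=4, B=3, C=0, D=7) → (A=5, B=5, C=0, D=5)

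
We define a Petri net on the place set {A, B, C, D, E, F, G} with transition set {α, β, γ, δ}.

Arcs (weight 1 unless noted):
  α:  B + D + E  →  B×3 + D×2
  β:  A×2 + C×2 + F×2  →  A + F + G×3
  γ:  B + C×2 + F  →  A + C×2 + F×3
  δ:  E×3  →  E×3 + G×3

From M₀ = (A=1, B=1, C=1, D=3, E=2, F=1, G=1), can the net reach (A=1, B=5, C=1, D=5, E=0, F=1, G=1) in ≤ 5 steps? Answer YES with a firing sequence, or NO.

step 1: fire α:  (A=1, B=1, C=1, D=3, E=2, F=1, G=1) → (A=1, B=3, C=1, D=4, E=1, F=1, G=1)
step 2: fire α:  (A=1, B=3, C=1, D=4, E=1, F=1, G=1) → (A=1, B=5, C=1, D=5, E=0, F=1, G=1)

YES — reachable via ⟨α, α⟩ (2 firings)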